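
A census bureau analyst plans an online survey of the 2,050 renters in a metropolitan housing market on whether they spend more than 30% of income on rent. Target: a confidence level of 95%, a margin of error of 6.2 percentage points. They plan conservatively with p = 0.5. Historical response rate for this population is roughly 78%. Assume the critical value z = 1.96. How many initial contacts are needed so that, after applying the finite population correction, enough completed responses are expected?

286

Completed interviews needed (unadjusted): n₀ = 1.96² × 0.2500 / 0.062² ≈ 249.84 → 250.
FPC for N = 2,050: n = 250 / (1 + 249/2050) = 250 / 1.1215 ≈ 222.92 → 223.
At a 78% response rate, contacts needed = 223 / 0.78 ≈ 285.90 → 286.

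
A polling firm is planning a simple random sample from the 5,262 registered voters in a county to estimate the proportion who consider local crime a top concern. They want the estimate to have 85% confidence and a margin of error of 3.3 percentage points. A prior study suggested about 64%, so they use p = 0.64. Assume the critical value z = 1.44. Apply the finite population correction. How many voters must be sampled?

406

Unadjusted: n₀ = 1.44² × 0.64 × 0.36 / 0.033² ≈ 438.71, so n₀ = 439.
Finite population correction with N = 5,262: n = n₀ / (1 + (n₀−1)/N) = 439 / (1 + 438/5262) = 439 / 1.0832 ≈ 405.27.
Rounding up, n = 406.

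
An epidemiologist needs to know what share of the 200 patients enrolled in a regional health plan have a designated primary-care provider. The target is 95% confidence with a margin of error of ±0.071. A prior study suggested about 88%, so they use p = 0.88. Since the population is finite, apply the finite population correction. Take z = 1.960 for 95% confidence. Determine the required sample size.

Unadjusted: n₀ = 1.960² × 0.88 × 0.12 / 0.071² ≈ 80.47, so n₀ = 81.
Finite population correction with N = 200: n = n₀ / (1 + (n₀−1)/N) = 81 / (1 + 80/200) = 81 / 1.4000 ≈ 57.86.
Rounding up, n = 58.

58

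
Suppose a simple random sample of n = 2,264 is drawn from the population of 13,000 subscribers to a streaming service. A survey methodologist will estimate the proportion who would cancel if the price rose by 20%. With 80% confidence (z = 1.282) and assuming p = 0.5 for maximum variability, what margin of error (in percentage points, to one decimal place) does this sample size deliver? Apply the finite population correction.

Finite-population factor: (N−n)/(N−1) = (13000−2264)/(13000−1) = 0.8259.
SE(p̂) = √[p(1−p)/n · (N−n)/(N−1)] = √[0.2500/2264 × 0.8259] = 0.00955.
E = z × SE = 1.282 × 0.00955 = 0.01224 ≈ 1.2 percentage points.

1.2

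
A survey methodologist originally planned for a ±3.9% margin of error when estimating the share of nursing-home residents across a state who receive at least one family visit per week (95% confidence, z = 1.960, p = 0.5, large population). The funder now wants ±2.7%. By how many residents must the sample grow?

At ±3.9%: n = 1.960² × 0.2500 / 0.039² ≈ 631.43 → 632.
At ±2.7%: n = 1.960² × 0.2500 / 0.027² ≈ 1317.42 → 1318.
Additional respondents: 1318 − 632 = 686.

686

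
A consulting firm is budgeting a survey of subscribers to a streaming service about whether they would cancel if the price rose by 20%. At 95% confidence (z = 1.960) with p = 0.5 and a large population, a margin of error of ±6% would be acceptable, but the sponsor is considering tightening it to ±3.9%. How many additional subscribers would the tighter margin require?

At ±6%: n = 1.960² × 0.2500 / 0.060² ≈ 266.78 → 267.
At ±3.9%: n = 1.960² × 0.2500 / 0.039² ≈ 631.43 → 632.
Additional respondents: 632 − 267 = 365.

365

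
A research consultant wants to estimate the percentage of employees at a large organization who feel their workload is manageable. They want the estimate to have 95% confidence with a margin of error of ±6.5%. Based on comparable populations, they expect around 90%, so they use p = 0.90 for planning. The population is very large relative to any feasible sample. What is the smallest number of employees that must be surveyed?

82

For 95% confidence, z = 1.96.
With p = 0.90, p(1−p) = 0.0900.
n = z²·p(1−p)/E² = 1.96² × 0.0900 / 0.065² = 3.8416 × 0.0900 / 0.004225 ≈ 81.83.
Rounding up gives n = 82.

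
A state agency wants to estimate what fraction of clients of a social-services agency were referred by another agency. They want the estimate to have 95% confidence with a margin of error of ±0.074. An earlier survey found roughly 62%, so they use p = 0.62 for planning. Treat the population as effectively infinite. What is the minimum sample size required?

166

For 95% confidence, z = 1.96.
With p = 0.62, p(1−p) = 0.2356.
n = z²·p(1−p)/E² = 1.96² × 0.2356 / 0.074² = 3.8416 × 0.2356 / 0.005476 ≈ 165.28.
Rounding up gives n = 166.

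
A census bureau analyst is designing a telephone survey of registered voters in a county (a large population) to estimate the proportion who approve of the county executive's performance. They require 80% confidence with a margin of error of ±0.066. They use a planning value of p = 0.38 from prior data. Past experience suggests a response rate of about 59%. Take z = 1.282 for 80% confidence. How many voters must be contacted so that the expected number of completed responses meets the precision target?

Completed interviews needed: n₀ = 1.282² × 0.2356 / 0.066² ≈ 88.89 → 89.
At a 59% response rate, contacts needed = 89 / 0.59 ≈ 150.85 → 151.

151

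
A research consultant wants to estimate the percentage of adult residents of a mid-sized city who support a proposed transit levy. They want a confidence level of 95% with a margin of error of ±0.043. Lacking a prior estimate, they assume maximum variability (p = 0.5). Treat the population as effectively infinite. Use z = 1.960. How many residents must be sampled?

520

With p = 0.5, p(1−p) = 0.25.
n = z²·p(1−p)/E² = 1.960² × 0.2500 / 0.043² = 3.8416 × 0.2500 / 0.001849 ≈ 519.42.
Rounding up gives n = 520.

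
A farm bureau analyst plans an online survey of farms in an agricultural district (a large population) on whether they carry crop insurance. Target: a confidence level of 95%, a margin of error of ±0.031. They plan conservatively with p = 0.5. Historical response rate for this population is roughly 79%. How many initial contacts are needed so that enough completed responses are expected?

For 95% confidence, z = 1.96.
Completed interviews needed: n₀ = 1.96² × 0.2500 / 0.031² ≈ 999.38 → 1000.
At a 79% response rate, contacts needed = 1000 / 0.79 ≈ 1265.82 → 1266.

1266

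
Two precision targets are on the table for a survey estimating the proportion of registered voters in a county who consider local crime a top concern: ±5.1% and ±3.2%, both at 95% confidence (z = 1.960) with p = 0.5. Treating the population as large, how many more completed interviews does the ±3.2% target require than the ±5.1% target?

568

At ±5.1%: n = 1.960² × 0.2500 / 0.051² ≈ 369.24 → 370.
At ±3.2%: n = 1.960² × 0.2500 / 0.032² ≈ 937.89 → 938.
Additional respondents: 938 − 370 = 568.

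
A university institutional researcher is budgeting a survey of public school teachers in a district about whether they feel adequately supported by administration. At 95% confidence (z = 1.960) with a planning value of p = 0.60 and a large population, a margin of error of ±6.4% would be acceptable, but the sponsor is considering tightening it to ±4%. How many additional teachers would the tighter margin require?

At ±6.4%: n = 1.960² × 0.2400 / 0.064² ≈ 225.09 → 226.
At ±4%: n = 1.960² × 0.2400 / 0.040² ≈ 576.24 → 577.
Additional respondents: 577 − 226 = 351.

351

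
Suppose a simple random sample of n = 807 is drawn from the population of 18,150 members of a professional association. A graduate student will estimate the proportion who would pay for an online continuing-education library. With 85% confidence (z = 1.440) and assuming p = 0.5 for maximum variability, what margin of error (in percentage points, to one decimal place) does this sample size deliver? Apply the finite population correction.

Finite-population factor: (N−n)/(N−1) = (18150−807)/(18150−1) = 0.9556.
SE(p̂) = √[p(1−p)/n · (N−n)/(N−1)] = √[0.2500/807 × 0.9556] = 0.01721.
E = z × SE = 1.440 × 0.01721 = 0.02478 ≈ 2.5 percentage points.

2.5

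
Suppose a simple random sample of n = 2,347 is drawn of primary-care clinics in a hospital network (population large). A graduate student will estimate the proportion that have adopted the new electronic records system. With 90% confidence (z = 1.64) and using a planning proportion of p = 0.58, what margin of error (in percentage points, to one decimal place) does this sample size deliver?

SE(p̂) = √[p(1−p)/n] = √[0.2436/2347] = 0.01019.
E = z × SE = 1.64 × 0.01019 = 0.01671, or 1.7 percentage points.

1.7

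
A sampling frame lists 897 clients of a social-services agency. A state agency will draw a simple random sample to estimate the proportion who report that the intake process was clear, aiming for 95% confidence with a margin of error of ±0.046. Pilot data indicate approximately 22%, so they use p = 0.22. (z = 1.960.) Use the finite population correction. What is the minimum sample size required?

232

Unadjusted: n₀ = 1.960² × 0.22 × 0.78 / 0.046² ≈ 311.54, so n₀ = 312.
Finite population correction with N = 897: n = n₀ / (1 + (n₀−1)/N) = 312 / (1 + 311/897) = 312 / 1.3467 ≈ 231.68.
Rounding up, n = 232.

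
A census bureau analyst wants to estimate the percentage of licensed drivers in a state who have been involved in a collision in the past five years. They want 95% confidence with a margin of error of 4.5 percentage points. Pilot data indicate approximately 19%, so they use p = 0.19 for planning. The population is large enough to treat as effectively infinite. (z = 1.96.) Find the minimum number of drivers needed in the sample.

292

With p = 0.19, p(1−p) = 0.1539.
n = z²·p(1−p)/E² = 1.96² × 0.1539 / 0.045² = 3.8416 × 0.1539 / 0.002025 ≈ 291.96.
Rounding up gives n = 292.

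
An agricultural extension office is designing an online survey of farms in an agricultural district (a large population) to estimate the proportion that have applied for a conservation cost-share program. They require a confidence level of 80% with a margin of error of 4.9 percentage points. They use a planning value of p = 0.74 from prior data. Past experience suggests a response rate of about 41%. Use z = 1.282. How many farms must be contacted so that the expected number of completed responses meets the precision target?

Completed interviews needed: n₀ = 1.282² × 0.1924 / 0.049² ≈ 131.70 → 132.
At a 41% response rate, contacts needed = 132 / 0.41 ≈ 321.95 → 322.

322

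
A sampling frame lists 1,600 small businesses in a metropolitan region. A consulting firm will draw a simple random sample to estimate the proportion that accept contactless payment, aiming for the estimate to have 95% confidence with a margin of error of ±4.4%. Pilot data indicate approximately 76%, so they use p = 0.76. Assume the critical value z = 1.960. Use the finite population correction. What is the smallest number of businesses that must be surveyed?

296

Unadjusted: n₀ = 1.960² × 0.76 × 0.24 / 0.044² ≈ 361.94, so n₀ = 362.
Finite population correction with N = 1,600: n = n₀ / (1 + (n₀−1)/N) = 362 / (1 + 361/1600) = 362 / 1.2256 ≈ 295.36.
Rounding up, n = 296.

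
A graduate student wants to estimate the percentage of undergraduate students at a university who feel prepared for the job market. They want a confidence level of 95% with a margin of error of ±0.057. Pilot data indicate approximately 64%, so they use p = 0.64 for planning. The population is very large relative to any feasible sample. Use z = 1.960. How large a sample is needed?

273

With p = 0.64, p(1−p) = 0.2304.
n = z²·p(1−p)/E² = 1.960² × 0.2304 / 0.057² = 3.8416 × 0.2304 / 0.003249 ≈ 272.42.
Rounding up gives n = 273.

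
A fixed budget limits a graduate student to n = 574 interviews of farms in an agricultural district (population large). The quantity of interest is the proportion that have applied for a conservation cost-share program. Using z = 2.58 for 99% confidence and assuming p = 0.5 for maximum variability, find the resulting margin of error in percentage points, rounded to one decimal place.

SE(p̂) = √[p(1−p)/n] = √[0.2500/574] = 0.02087.
E = z × SE = 2.58 × 0.02087 = 0.05384, or 5.4 percentage points.

5.4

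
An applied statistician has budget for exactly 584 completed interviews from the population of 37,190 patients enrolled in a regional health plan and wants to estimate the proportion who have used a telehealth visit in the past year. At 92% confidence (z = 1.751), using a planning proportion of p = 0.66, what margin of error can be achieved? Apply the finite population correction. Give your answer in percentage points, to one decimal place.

Finite-population factor: (N−n)/(N−1) = (37190−584)/(37190−1) = 0.9843.
SE(p̂) = √[p(1−p)/n · (N−n)/(N−1)] = √[0.2244/584 × 0.9843] = 0.01945.
E = z × SE = 1.751 × 0.01945 = 0.03405 ≈ 3.4 percentage points.

3.4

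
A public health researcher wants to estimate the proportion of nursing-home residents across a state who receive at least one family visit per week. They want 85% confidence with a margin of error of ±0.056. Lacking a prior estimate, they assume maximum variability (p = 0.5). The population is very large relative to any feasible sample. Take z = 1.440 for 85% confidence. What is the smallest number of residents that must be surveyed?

166

With p = 0.5, p(1−p) = 0.25.
n = z²·p(1−p)/E² = 1.440² × 0.2500 / 0.056² = 2.0736 × 0.2500 / 0.003136 ≈ 165.31.
Rounding up gives n = 166.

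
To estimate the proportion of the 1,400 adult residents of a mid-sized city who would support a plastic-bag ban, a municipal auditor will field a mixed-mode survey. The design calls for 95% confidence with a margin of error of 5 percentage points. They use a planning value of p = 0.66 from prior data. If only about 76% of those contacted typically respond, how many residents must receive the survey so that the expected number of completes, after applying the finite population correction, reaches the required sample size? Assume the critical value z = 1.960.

Completed interviews needed (unadjusted): n₀ = 1.960² × 0.2244 / 0.050² ≈ 344.82 → 345.
FPC for N = 1,400: n = 345 / (1 + 344/1400) = 345 / 1.2457 ≈ 276.95 → 277.
At a 76% response rate, contacts needed = 277 / 0.76 ≈ 364.47 → 365.

365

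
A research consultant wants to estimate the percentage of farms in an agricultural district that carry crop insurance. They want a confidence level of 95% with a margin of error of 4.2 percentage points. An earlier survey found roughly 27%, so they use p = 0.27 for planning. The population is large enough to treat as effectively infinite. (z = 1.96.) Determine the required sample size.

430

With p = 0.27, p(1−p) = 0.1971.
n = z²·p(1−p)/E² = 1.96² × 0.1971 / 0.042² = 3.8416 × 0.1971 / 0.001764 ≈ 429.24.
Rounding up gives n = 430.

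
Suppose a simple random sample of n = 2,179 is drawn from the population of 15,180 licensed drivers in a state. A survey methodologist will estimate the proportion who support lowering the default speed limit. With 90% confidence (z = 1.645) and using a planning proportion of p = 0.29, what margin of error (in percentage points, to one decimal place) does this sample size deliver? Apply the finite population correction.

1.5

Finite-population factor: (N−n)/(N−1) = (15180−2179)/(15180−1) = 0.8565.
SE(p̂) = √[p(1−p)/n · (N−n)/(N−1)] = √[0.2059/2179 × 0.8565] = 0.00900.
E = z × SE = 1.645 × 0.00900 = 0.01480 ≈ 1.5 percentage points.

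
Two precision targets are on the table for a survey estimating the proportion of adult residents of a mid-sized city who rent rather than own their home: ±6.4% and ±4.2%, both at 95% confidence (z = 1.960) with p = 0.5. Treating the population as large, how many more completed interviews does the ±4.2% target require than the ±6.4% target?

At ±6.4%: n = 1.960² × 0.2500 / 0.064² ≈ 234.47 → 235.
At ±4.2%: n = 1.960² × 0.2500 / 0.042² ≈ 544.44 → 545.
Additional respondents: 545 − 235 = 310.

310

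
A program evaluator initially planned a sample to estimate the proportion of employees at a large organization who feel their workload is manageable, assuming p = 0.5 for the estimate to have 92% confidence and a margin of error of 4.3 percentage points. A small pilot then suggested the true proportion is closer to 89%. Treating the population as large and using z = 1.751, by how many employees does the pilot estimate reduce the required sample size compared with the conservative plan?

252

Conservative (p = 0.5): n = 1.751² × 0.25 / 0.043² ≈ 414.55 → 415.
Using p = 0.89: p(1−p) = 0.0979, so n = 1.751² × 0.0979 / 0.043² ≈ 162.34 → 163.
Reduction: 415 − 163 = 252.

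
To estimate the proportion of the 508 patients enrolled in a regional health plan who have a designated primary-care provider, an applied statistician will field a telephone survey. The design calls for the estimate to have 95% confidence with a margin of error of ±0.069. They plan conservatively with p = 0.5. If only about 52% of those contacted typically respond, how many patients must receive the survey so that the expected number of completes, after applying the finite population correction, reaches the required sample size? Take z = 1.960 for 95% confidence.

279

Completed interviews needed (unadjusted): n₀ = 1.960² × 0.2500 / 0.069² ≈ 201.72 → 202.
FPC for N = 508: n = 202 / (1 + 201/508) = 202 / 1.3957 ≈ 144.73 → 145.
At a 52% response rate, contacts needed = 145 / 0.52 ≈ 278.85 → 279.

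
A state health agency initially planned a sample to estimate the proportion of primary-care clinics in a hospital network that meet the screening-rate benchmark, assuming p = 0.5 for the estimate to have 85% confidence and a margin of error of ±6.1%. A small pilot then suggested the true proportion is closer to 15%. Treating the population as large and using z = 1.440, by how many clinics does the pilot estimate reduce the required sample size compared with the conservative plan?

68

Conservative (p = 0.5): n = 1.440² × 0.25 / 0.061² ≈ 139.32 → 140.
Using p = 0.15: p(1−p) = 0.1275, so n = 1.440² × 0.1275 / 0.061² ≈ 71.05 → 72.
Reduction: 140 − 72 = 68.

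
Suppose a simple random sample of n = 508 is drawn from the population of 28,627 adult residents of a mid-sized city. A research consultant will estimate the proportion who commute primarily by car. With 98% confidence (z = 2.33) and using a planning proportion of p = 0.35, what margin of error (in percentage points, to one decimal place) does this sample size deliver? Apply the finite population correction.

Finite-population factor: (N−n)/(N−1) = (28627−508)/(28627−1) = 0.9823.
SE(p̂) = √[p(1−p)/n · (N−n)/(N−1)] = √[0.2275/508 × 0.9823] = 0.02097.
E = z × SE = 2.33 × 0.02097 = 0.04887 ≈ 4.9 percentage points.

4.9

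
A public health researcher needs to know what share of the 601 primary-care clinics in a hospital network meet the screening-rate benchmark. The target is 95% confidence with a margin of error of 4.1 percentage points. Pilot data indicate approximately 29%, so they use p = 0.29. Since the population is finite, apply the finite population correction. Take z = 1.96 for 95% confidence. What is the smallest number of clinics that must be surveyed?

265

Unadjusted: n₀ = 1.96² × 0.29 × 0.71 / 0.041² ≈ 470.54, so n₀ = 471.
Finite population correction with N = 601: n = n₀ / (1 + (n₀−1)/N) = 471 / (1 + 470/601) = 471 / 1.7820 ≈ 264.31.
Rounding up, n = 265.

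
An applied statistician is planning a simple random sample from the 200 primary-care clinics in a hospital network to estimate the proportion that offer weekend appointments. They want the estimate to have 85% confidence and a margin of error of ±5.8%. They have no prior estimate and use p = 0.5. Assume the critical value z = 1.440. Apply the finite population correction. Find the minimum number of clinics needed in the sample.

Unadjusted: n₀ = 1.440² × 0.50 × 0.50 / 0.058² ≈ 154.10, so n₀ = 155.
Finite population correction with N = 200: n = n₀ / (1 + (n₀−1)/N) = 155 / (1 + 154/200) = 155 / 1.7700 ≈ 87.57.
Rounding up, n = 88.

88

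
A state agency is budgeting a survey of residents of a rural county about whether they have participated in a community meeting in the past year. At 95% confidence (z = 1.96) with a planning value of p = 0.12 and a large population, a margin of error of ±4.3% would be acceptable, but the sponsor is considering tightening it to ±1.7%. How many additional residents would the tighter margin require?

1184

At ±4.3%: n = 1.96² × 0.1056 / 0.043² ≈ 219.40 → 220.
At ±1.7%: n = 1.96² × 0.1056 / 0.017² ≈ 1403.71 → 1404.
Additional respondents: 1404 − 220 = 1184.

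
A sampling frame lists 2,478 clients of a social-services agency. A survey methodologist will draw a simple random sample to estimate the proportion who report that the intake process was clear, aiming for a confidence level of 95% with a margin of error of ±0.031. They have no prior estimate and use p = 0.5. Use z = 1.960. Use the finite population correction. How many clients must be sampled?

713

Unadjusted: n₀ = 1.960² × 0.50 × 0.50 / 0.031² ≈ 999.38, so n₀ = 1000.
Finite population correction with N = 2,478: n = n₀ / (1 + (n₀−1)/N) = 1000 / (1 + 999/2478) = 1000 / 1.4031 ≈ 712.68.
Rounding up, n = 713.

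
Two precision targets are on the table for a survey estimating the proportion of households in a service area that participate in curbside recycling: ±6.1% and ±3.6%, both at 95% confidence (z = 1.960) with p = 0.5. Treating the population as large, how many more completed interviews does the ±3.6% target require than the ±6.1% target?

483

At ±6.1%: n = 1.960² × 0.2500 / 0.061² ≈ 258.10 → 259.
At ±3.6%: n = 1.960² × 0.2500 / 0.036² ≈ 741.05 → 742.
Additional respondents: 742 − 259 = 483.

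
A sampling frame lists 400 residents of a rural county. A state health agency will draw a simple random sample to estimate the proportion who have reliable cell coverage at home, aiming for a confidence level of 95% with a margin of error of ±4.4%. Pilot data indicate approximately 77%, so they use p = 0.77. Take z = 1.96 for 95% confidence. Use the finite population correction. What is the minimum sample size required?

Unadjusted: n₀ = 1.96² × 0.77 × 0.23 / 0.044² ≈ 351.42, so n₀ = 352.
Finite population correction with N = 400: n = n₀ / (1 + (n₀−1)/N) = 352 / (1 + 351/400) = 352 / 1.8775 ≈ 187.48.
Rounding up, n = 188.

188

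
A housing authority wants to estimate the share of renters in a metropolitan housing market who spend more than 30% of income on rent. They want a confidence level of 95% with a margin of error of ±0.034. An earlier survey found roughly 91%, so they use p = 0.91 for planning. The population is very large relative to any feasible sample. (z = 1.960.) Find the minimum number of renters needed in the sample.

With p = 0.91, p(1−p) = 0.0819.
n = z²·p(1−p)/E² = 1.960² × 0.0819 / 0.034² = 3.8416 × 0.0819 / 0.001156 ≈ 272.17.
Rounding up gives n = 273.

273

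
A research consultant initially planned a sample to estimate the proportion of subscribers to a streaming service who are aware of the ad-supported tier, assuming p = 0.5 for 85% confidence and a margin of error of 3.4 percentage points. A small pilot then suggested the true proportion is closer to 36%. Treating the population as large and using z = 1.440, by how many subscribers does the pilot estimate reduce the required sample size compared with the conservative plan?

Conservative (p = 0.5): n = 1.440² × 0.25 / 0.034² ≈ 448.44 → 449.
Using p = 0.36: p(1−p) = 0.2304, so n = 1.440² × 0.2304 / 0.034² ≈ 413.28 → 414.
Reduction: 449 − 414 = 35.

35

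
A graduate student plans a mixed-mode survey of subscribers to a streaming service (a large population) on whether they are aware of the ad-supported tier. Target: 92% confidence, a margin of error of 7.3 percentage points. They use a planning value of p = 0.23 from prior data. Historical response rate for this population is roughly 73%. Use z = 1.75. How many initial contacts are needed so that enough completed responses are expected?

Completed interviews needed: n₀ = 1.75² × 0.1771 / 0.073² ≈ 101.78 → 102.
At a 73% response rate, contacts needed = 102 / 0.73 ≈ 139.73 → 140.

140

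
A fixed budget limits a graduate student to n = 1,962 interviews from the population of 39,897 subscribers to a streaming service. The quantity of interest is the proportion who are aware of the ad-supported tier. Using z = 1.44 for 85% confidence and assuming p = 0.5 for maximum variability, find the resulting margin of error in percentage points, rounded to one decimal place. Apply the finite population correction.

Finite-population factor: (N−n)/(N−1) = (39897−1962)/(39897−1) = 0.9508.
SE(p̂) = √[p(1−p)/n · (N−n)/(N−1)] = √[0.2500/1962 × 0.9508] = 0.01101.
E = z × SE = 1.44 × 0.01101 = 0.01585 ≈ 1.6 percentage points.

1.6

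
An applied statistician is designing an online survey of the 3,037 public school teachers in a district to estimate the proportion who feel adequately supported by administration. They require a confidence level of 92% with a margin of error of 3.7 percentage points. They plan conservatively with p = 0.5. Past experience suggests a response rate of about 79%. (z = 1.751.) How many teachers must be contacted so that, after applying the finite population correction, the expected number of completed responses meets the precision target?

599

Completed interviews needed (unadjusted): n₀ = 1.751² × 0.2500 / 0.037² ≈ 559.90 → 560.
FPC for N = 3,037: n = 560 / (1 + 559/3037) = 560 / 1.1841 ≈ 472.95 → 473.
At a 79% response rate, contacts needed = 473 / 0.79 ≈ 598.73 → 599.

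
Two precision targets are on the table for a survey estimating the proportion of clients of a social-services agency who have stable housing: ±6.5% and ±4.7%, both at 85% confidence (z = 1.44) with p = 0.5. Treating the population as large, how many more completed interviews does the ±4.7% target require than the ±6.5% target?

112

At ±6.5%: n = 1.44² × 0.2500 / 0.065² ≈ 122.70 → 123.
At ±4.7%: n = 1.44² × 0.2500 / 0.047² ≈ 234.68 → 235.
Additional respondents: 235 − 123 = 112.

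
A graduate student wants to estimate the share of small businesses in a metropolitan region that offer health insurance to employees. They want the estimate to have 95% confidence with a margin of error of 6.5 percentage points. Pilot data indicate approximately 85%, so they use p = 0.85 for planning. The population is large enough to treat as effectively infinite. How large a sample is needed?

For 95% confidence, z = 1.960.
With p = 0.85, p(1−p) = 0.1275.
n = z²·p(1−p)/E² = 1.960² × 0.1275 / 0.065² = 3.8416 × 0.1275 / 0.004225 ≈ 115.93.
Rounding up gives n = 116.

116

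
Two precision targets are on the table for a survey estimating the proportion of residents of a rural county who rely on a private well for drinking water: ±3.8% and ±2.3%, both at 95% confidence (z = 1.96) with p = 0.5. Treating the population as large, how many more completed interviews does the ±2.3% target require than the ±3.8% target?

1150

At ±3.8%: n = 1.96² × 0.2500 / 0.038² ≈ 665.10 → 666.
At ±2.3%: n = 1.96² × 0.2500 / 0.023² ≈ 1815.50 → 1816.
Additional respondents: 1816 − 666 = 1150.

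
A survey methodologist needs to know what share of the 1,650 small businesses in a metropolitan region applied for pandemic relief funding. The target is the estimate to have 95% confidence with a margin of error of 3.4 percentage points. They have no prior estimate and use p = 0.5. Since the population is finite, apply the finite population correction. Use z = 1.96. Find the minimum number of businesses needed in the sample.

Unadjusted: n₀ = 1.96² × 0.50 × 0.50 / 0.034² ≈ 830.80, so n₀ = 831.
Finite population correction with N = 1,650: n = n₀ / (1 + (n₀−1)/N) = 831 / (1 + 830/1650) = 831 / 1.5030 ≈ 552.88.
Rounding up, n = 553.

553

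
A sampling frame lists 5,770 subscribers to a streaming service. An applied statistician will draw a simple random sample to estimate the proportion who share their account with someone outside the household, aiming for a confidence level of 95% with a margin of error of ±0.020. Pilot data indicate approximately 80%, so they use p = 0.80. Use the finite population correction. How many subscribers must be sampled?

1214

For 95% confidence, z = 1.960.
Unadjusted: n₀ = 1.960² × 0.80 × 0.20 / 0.020² ≈ 1536.64, so n₀ = 1537.
Finite population correction with N = 5,770: n = n₀ / (1 + (n₀−1)/N) = 1537 / (1 + 1536/5770) = 1537 / 1.2662 ≈ 1213.86.
Rounding up, n = 1214.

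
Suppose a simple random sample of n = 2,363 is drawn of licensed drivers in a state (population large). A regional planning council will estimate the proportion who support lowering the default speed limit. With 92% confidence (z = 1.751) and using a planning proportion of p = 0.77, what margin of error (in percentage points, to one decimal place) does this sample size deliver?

SE(p̂) = √[p(1−p)/n] = √[0.1771/2363] = 0.00866.
E = z × SE = 1.751 × 0.00866 = 0.01516, or 1.5 percentage points.

1.5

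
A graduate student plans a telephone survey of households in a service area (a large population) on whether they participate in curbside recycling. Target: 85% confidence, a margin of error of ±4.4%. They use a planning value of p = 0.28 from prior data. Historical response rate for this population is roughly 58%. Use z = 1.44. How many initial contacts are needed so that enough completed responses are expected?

373

Completed interviews needed: n₀ = 1.44² × 0.2016 / 0.044² ≈ 215.93 → 216.
At a 58% response rate, contacts needed = 216 / 0.58 ≈ 372.41 → 373.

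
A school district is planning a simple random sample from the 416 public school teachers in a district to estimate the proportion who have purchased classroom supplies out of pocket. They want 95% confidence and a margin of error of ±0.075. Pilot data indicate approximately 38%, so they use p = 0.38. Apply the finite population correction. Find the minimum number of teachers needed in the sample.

117

For 95% confidence, z = 1.960.
Unadjusted: n₀ = 1.960² × 0.38 × 0.62 / 0.075² ≈ 160.90, so n₀ = 161.
Finite population correction with N = 416: n = n₀ / (1 + (n₀−1)/N) = 161 / (1 + 160/416) = 161 / 1.3846 ≈ 116.28.
Rounding up, n = 117.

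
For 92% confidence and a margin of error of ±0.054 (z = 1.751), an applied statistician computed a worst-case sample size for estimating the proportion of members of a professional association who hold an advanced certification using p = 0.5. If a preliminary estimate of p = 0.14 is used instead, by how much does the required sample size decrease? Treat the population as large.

136

Conservative (p = 0.5): n = 1.751² × 0.25 / 0.054² ≈ 262.86 → 263.
Using p = 0.14: p(1−p) = 0.1204, so n = 1.751² × 0.1204 / 0.054² ≈ 126.59 → 127.
Reduction: 263 − 127 = 136.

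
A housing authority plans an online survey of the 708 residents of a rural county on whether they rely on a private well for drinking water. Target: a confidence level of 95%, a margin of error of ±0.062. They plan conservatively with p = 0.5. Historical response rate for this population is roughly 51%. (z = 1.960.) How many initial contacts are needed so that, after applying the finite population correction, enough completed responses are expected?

Completed interviews needed (unadjusted): n₀ = 1.960² × 0.2500 / 0.062² ≈ 249.84 → 250.
FPC for N = 708: n = 250 / (1 + 249/708) = 250 / 1.3517 ≈ 184.95 → 185.
At a 51% response rate, contacts needed = 185 / 0.51 ≈ 362.75 → 363.

363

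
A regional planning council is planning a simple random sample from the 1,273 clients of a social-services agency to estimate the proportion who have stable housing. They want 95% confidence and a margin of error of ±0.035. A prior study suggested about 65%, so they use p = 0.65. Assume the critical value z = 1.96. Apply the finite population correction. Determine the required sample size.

Unadjusted: n₀ = 1.96² × 0.65 × 0.35 / 0.035² ≈ 713.44, so n₀ = 714.
Finite population correction with N = 1,273: n = n₀ / (1 + (n₀−1)/N) = 714 / (1 + 713/1273) = 714 / 1.5601 ≈ 457.66.
Rounding up, n = 458.

458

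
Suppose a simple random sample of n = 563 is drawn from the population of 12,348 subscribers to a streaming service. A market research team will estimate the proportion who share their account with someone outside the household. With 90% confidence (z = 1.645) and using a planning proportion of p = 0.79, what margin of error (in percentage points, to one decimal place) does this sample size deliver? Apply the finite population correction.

2.8

Finite-population factor: (N−n)/(N−1) = (12348−563)/(12348−1) = 0.9545.
SE(p̂) = √[p(1−p)/n · (N−n)/(N−1)] = √[0.1659/563 × 0.9545] = 0.01677.
E = z × SE = 1.645 × 0.01677 = 0.02759 ≈ 2.8 percentage points.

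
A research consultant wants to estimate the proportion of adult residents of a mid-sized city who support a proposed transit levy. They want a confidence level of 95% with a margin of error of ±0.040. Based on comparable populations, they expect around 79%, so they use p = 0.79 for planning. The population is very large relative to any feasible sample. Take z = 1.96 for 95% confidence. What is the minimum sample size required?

399

With p = 0.79, p(1−p) = 0.1659.
n = z²·p(1−p)/E² = 1.96² × 0.1659 / 0.040² = 3.8416 × 0.1659 / 0.001600 ≈ 398.33.
Rounding up gives n = 399.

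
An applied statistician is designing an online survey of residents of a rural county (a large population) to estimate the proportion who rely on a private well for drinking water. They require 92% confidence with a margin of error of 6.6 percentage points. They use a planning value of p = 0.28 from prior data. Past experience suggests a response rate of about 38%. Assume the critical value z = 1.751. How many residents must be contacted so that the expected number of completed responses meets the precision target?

Completed interviews needed: n₀ = 1.751² × 0.2016 / 0.066² ≈ 141.90 → 142.
At a 38% response rate, contacts needed = 142 / 0.38 ≈ 373.68 → 374.

374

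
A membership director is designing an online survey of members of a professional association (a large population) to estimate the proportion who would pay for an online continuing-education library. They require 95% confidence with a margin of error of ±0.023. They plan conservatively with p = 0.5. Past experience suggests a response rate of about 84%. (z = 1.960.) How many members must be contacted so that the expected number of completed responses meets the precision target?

Completed interviews needed: n₀ = 1.960² × 0.2500 / 0.023² ≈ 1815.50 → 1816.
At an 84% response rate, contacts needed = 1816 / 0.84 ≈ 2161.90 → 2162.

2162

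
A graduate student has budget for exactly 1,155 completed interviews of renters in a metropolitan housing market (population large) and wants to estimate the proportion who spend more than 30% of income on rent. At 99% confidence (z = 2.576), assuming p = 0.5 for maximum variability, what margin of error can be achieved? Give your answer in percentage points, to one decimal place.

SE(p̂) = √[p(1−p)/n] = √[0.2500/1155] = 0.01471.
E = z × SE = 2.576 × 0.01471 = 0.03790, or 3.8 percentage points.

3.8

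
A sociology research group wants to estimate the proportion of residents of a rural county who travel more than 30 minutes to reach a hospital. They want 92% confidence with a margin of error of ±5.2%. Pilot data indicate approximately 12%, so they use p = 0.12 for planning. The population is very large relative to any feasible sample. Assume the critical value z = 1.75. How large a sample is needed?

120

With p = 0.12, p(1−p) = 0.1056.
n = z²·p(1−p)/E² = 1.75² × 0.1056 / 0.052² = 3.0625 × 0.1056 / 0.002704 ≈ 119.60.
Rounding up gives n = 120.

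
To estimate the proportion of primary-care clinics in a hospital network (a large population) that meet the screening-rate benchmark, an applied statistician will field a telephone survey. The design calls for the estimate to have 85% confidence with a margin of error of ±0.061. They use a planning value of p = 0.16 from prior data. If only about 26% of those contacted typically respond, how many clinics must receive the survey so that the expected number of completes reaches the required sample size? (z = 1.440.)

289

Completed interviews needed: n₀ = 1.440² × 0.1344 / 0.061² ≈ 74.90 → 75.
At a 26% response rate, contacts needed = 75 / 0.26 ≈ 288.46 → 289.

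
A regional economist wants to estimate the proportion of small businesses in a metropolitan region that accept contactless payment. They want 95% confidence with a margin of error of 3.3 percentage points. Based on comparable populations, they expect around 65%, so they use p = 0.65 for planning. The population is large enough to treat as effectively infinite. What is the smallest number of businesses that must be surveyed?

For 95% confidence, z = 1.960.
With p = 0.65, p(1−p) = 0.2275.
n = z²·p(1−p)/E² = 1.960² × 0.2275 / 0.033² = 3.8416 × 0.2275 / 0.001089 ≈ 802.54.
Rounding up gives n = 803.

803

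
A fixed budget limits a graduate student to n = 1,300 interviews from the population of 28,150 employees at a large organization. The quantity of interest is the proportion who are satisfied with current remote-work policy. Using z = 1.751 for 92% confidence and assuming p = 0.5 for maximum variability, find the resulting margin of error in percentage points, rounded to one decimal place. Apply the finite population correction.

Finite-population factor: (N−n)/(N−1) = (28150−1300)/(28150−1) = 0.9539.
SE(p̂) = √[p(1−p)/n · (N−n)/(N−1)] = √[0.2500/1300 × 0.9539] = 0.01354.
E = z × SE = 1.751 × 0.01354 = 0.02372 ≈ 2.4 percentage points.

2.4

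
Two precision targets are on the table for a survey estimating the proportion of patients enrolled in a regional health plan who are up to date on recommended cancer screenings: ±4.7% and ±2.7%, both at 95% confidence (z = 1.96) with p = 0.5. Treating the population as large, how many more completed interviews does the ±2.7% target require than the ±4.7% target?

883

At ±4.7%: n = 1.96² × 0.2500 / 0.047² ≈ 434.77 → 435.
At ±2.7%: n = 1.96² × 0.2500 / 0.027² ≈ 1317.42 → 1318.
Additional respondents: 1318 − 435 = 883.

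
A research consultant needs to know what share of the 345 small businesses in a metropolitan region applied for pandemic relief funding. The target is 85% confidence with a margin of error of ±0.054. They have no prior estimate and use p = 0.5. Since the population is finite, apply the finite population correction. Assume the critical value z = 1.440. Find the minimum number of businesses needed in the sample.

118

Unadjusted: n₀ = 1.440² × 0.50 × 0.50 / 0.054² ≈ 177.78, so n₀ = 178.
Finite population correction with N = 345: n = n₀ / (1 + (n₀−1)/N) = 178 / (1 + 177/345) = 178 / 1.5130 ≈ 117.64.
Rounding up, n = 118.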